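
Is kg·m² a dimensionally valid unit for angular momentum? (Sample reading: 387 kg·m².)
No

angular momentum has SI base units: kg * m^2 / s
kg·m² does NOT reduce to kg * m^2 / s; a valid unit for angular momentum would be e.g. kg·m²/s.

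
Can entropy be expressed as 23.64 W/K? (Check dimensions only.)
No

entropy has SI base units: kg * m^2 / (s^2 * K)
W/K does NOT reduce to kg * m^2 / (s^2 * K); a valid unit for entropy would be e.g. J/K.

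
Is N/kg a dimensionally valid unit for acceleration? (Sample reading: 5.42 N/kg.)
Yes

acceleration has SI base units: m / s^2
N/kg reduces to the same SI base units, so it is a valid unit for acceleration.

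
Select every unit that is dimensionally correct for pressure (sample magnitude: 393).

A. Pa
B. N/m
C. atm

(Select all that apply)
A, C

pressure has SI base units: kg / (m * s^2)

Checking each option against kg / (m * s^2):
  A. Pa: ✓ matches
  B. N/m: ✗ does not match
  C. atm: ✓ matches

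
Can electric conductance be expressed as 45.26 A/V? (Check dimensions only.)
Yes

electric conductance has SI base units: A^2 * s^3 / (kg * m^2)
A/V reduces to the same SI base units, so it is a valid unit for electric conductance.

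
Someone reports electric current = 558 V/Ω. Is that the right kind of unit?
Yes

electric current has SI base units: A
V/Ω reduces to the same SI base units, so it is a valid unit for electric current.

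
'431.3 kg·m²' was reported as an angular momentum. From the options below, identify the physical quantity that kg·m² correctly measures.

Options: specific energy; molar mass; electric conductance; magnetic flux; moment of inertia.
moment of inertia

angular momentum should have units dimensionally equivalent to kg * m^2 / s (e.g. kg·m²/s).
The given unit 'kg·m²' reduces to kg * m^2. Of the listed options, that is the dimensionality of moment of inertia.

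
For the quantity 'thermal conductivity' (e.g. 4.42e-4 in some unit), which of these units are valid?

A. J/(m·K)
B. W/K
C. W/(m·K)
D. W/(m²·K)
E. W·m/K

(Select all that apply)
C

thermal conductivity has SI base units: kg * m / (s^3 * K)

Checking each option against kg * m / (s^3 * K):
  A. J/(m·K): ✗ does not match
  B. W/K: ✗ does not match
  C. W/(m·K): ✓ matches
  D. W/(m²·K): ✗ does not match
  E. W·m/K: ✗ does not match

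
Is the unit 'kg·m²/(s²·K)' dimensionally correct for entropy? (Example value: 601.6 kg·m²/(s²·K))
Yes

entropy has SI base units: kg * m^2 / (s^2 * K)
kg·m²/(s²·K) reduces to the same SI base units, so it is a valid unit for entropy.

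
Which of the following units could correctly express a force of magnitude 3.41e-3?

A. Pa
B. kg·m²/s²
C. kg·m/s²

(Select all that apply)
C

force has SI base units: kg * m / s^2

Checking each option against kg * m / s^2:
  A. Pa: ✗ does not match
  B. kg·m²/s²: ✗ does not match
  C. kg·m/s²: ✓ matches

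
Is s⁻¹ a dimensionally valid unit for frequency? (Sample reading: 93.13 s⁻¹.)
Yes

frequency has SI base units: 1 / s
s⁻¹ reduces to the same SI base units, so it is a valid unit for frequency.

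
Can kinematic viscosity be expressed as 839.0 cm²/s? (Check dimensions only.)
Yes

kinematic viscosity has SI base units: m^2 / s
cm²/s reduces to the same SI base units, so it is a valid unit for kinematic viscosity.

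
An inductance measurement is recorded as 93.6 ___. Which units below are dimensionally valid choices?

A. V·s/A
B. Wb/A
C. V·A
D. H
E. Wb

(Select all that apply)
A, B, D

inductance has SI base units: kg * m^2 / (A^2 * s^2)

Checking each option against kg * m^2 / (A^2 * s^2):
  A. V·s/A: ✓ matches
  B. Wb/A: ✓ matches
  C. V·A: ✗ does not match
  D. H: ✓ matches
  E. Wb: ✗ does not match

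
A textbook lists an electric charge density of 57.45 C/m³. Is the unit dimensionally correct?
Yes

electric charge density has SI base units: A * s / m^3
C/m³ reduces to the same SI base units, so it is a valid unit for electric charge density.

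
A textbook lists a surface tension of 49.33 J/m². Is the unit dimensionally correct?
Yes

surface tension has SI base units: kg / s^2
J/m² reduces to the same SI base units, so it is a valid unit for surface tension.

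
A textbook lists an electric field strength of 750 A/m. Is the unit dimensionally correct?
No

electric field strength has SI base units: kg * m / (A * s^3)
A/m does NOT reduce to kg * m / (A * s^3); a valid unit for electric field strength would be e.g. V/m.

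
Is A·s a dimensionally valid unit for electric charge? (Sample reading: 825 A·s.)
Yes

electric charge has SI base units: A * s
A·s reduces to the same SI base units, so it is a valid unit for electric charge.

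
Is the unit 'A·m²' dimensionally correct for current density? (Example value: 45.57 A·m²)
No

current density has SI base units: A / m^2
A·m² does NOT reduce to A / m^2; a valid unit for current density would be e.g. A/m².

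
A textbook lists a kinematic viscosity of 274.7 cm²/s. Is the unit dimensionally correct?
Yes

kinematic viscosity has SI base units: m^2 / s
cm²/s reduces to the same SI base units, so it is a valid unit for kinematic viscosity.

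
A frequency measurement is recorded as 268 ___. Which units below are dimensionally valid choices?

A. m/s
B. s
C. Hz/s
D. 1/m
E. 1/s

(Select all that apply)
E

frequency has SI base units: 1 / s

Checking each option against 1 / s:
  A. m/s: ✗ does not match
  B. s: ✗ does not match
  C. Hz/s: ✗ does not match
  D. 1/m: ✗ does not match
  E. 1/s: ✓ matches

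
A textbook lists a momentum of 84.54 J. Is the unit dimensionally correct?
No

momentum has SI base units: kg * m / s
J does NOT reduce to kg * m / s; a valid unit for momentum would be e.g. kg·m/s.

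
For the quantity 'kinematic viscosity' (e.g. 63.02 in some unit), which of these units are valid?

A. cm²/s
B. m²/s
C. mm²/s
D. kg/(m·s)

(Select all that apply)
A, B, C

kinematic viscosity has SI base units: m^2 / s

Checking each option against m^2 / s:
  A. cm²/s: ✓ matches
  B. m²/s: ✓ matches
  C. mm²/s: ✓ matches
  D. kg/(m·s): ✗ does not match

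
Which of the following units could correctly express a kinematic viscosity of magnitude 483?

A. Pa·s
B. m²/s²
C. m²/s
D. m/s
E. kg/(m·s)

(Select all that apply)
C

kinematic viscosity has SI base units: m^2 / s

Checking each option against m^2 / s:
  A. Pa·s: ✗ does not match
  B. m²/s²: ✗ does not match
  C. m²/s: ✓ matches
  D. m/s: ✗ does not match
  E. kg/(m·s): ✗ does not match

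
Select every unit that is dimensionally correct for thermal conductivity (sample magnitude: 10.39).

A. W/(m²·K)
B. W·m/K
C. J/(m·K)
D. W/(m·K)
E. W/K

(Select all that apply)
D

thermal conductivity has SI base units: kg * m / (s^3 * K)

Checking each option against kg * m / (s^3 * K):
  A. W/(m²·K): ✗ does not match
  B. W·m/K: ✗ does not match
  C. J/(m·K): ✗ does not match
  D. W/(m·K): ✓ matches
  E. W/K: ✗ does not match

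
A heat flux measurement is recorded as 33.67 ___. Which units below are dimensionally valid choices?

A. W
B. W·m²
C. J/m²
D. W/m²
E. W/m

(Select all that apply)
D

heat flux has SI base units: kg / s^3

Checking each option against kg / s^3:
  A. W: ✗ does not match
  B. W·m²: ✗ does not match
  C. J/m²: ✗ does not match
  D. W/m²: ✓ matches
  E. W/m: ✗ does not match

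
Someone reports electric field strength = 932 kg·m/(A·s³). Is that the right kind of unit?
Yes

electric field strength has SI base units: kg * m / (A * s^3)
kg·m/(A·s³) reduces to the same SI base units, so it is a valid unit for electric field strength.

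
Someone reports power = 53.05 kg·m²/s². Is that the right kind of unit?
No

power has SI base units: kg * m^2 / s^3
kg·m²/s² does NOT reduce to kg * m^2 / s^3; a valid unit for power would be e.g. W.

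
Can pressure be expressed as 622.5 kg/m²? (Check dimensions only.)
No

pressure has SI base units: kg / (m * s^2)
kg/m² does NOT reduce to kg / (m * s^2); a valid unit for pressure would be e.g. Pa.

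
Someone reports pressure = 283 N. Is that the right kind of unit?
No

pressure has SI base units: kg / (m * s^2)
N does NOT reduce to kg / (m * s^2); a valid unit for pressure would be e.g. Pa.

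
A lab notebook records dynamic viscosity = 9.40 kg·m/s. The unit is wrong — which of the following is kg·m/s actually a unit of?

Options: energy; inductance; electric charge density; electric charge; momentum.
momentum

dynamic viscosity should have units dimensionally equivalent to kg / (m * s) (e.g. Pa·s).
The given unit 'kg·m/s' reduces to kg * m / s. Of the listed options, that is the dimensionality of momentum.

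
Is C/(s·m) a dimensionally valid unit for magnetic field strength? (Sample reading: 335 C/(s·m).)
Yes

magnetic field strength has SI base units: A / m
C/(s·m) reduces to the same SI base units, so it is a valid unit for magnetic field strength.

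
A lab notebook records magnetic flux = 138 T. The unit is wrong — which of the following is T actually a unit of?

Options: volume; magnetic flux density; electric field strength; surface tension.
magnetic flux density

magnetic flux should have units dimensionally equivalent to kg * m^2 / (A * s^2) (e.g. Wb).
The given unit 'T' reduces to kg / (A * s^2). Of the listed options, that is the dimensionality of magnetic flux density.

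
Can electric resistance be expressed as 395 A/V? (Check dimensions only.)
No

electric resistance has SI base units: kg * m^2 / (A^2 * s^3)
A/V does NOT reduce to kg * m^2 / (A^2 * s^3); a valid unit for electric resistance would be e.g. Ω.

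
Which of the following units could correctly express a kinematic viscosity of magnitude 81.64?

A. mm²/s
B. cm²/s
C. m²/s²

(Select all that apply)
A, B

kinematic viscosity has SI base units: m^2 / s

Checking each option against m^2 / s:
  A. mm²/s: ✓ matches
  B. cm²/s: ✓ matches
  C. m²/s²: ✗ does not match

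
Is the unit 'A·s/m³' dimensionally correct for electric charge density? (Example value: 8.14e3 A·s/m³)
Yes

electric charge density has SI base units: A * s / m^3
A·s/m³ reduces to the same SI base units, so it is a valid unit for electric charge density.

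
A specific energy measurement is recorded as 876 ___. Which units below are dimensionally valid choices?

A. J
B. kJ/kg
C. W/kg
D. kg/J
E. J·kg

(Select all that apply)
B

specific energy has SI base units: m^2 / s^2

Checking each option against m^2 / s^2:
  A. J: ✗ does not match
  B. kJ/kg: ✓ matches
  C. W/kg: ✗ does not match
  D. kg/J: ✗ does not match
  E. J·kg: ✗ does not match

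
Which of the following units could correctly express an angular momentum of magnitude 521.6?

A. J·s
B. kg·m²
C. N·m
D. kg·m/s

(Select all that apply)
A

angular momentum has SI base units: kg * m^2 / s

Checking each option against kg * m^2 / s:
  A. J·s: ✓ matches
  B. kg·m²: ✗ does not match
  C. N·m: ✗ does not match
  D. kg·m/s: ✗ does not match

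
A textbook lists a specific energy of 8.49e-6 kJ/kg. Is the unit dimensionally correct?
Yes

specific energy has SI base units: m^2 / s^2
kJ/kg reduces to the same SI base units, so it is a valid unit for specific energy.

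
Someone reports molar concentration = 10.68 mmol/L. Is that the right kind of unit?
Yes

molar concentration has SI base units: mol / m^3
mmol/L reduces to the same SI base units, so it is a valid unit for molar concentration.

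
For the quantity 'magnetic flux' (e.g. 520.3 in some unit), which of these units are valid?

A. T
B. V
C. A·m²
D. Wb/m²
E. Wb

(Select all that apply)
E

magnetic flux has SI base units: kg * m^2 / (A * s^2)

Checking each option against kg * m^2 / (A * s^2):
  A. T: ✗ does not match
  B. V: ✗ does not match
  C. A·m²: ✗ does not match
  D. Wb/m²: ✗ does not match
  E. Wb: ✓ matches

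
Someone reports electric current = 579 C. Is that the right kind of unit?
No

electric current has SI base units: A
C does NOT reduce to A; a valid unit for electric current would be e.g. A.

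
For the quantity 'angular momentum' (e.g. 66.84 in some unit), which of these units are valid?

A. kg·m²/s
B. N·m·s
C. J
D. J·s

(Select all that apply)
A, B, D

angular momentum has SI base units: kg * m^2 / s

Checking each option against kg * m^2 / s:
  A. kg·m²/s: ✓ matches
  B. N·m·s: ✓ matches
  C. J: ✗ does not match
  D. J·s: ✓ matches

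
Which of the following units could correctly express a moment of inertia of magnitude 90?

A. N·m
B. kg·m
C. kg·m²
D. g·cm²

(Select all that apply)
C, D

moment of inertia has SI base units: kg * m^2

Checking each option against kg * m^2:
  A. N·m: ✗ does not match
  B. kg·m: ✗ does not match
  C. kg·m²: ✓ matches
  D. g·cm²: ✓ matches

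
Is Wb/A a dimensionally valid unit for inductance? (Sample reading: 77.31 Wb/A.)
Yes

inductance has SI base units: kg * m^2 / (A^2 * s^2)
Wb/A reduces to the same SI base units, so it is a valid unit for inductance.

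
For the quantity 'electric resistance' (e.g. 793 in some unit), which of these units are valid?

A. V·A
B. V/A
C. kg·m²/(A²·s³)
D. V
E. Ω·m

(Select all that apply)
B, C

electric resistance has SI base units: kg * m^2 / (A^2 * s^3)

Checking each option against kg * m^2 / (A^2 * s^3):
  A. V·A: ✗ does not match
  B. V/A: ✓ matches
  C. kg·m²/(A²·s³): ✓ matches
  D. V: ✗ does not match
  E. Ω·m: ✗ does not match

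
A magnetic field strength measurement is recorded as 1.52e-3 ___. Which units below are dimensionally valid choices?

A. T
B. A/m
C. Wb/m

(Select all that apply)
B

magnetic field strength has SI base units: A / m

Checking each option against A / m:
  A. T: ✗ does not match
  B. A/m: ✓ matches
  C. Wb/m: ✗ does not match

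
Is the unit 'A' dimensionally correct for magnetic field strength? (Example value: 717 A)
No

magnetic field strength has SI base units: A / m
A does NOT reduce to A / m; a valid unit for magnetic field strength would be e.g. A/m.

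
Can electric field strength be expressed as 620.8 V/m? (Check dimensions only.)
Yes

electric field strength has SI base units: kg * m / (A * s^3)
V/m reduces to the same SI base units, so it is a valid unit for electric field strength.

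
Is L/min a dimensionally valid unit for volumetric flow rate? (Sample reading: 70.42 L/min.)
Yes

volumetric flow rate has SI base units: m^3 / s
L/min reduces to the same SI base units, so it is a valid unit for volumetric flow rate.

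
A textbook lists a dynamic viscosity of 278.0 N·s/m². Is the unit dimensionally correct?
Yes

dynamic viscosity has SI base units: kg / (m * s)
N·s/m² reduces to the same SI base units, so it is a valid unit for dynamic viscosity.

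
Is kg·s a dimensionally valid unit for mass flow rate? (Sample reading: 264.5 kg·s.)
No

mass flow rate has SI base units: kg / s
kg·s does NOT reduce to kg / s; a valid unit for mass flow rate would be e.g. kg/s.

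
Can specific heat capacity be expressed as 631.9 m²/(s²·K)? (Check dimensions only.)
Yes

specific heat capacity has SI base units: m^2 / (s^2 * K)
m²/(s²·K) reduces to the same SI base units, so it is a valid unit for specific heat capacity.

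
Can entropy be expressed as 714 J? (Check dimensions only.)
No

entropy has SI base units: kg * m^2 / (s^2 * K)
J does NOT reduce to kg * m^2 / (s^2 * K); a valid unit for entropy would be e.g. J/K.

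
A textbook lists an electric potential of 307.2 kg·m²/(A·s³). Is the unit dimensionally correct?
Yes

electric potential has SI base units: kg * m^2 / (A * s^3)
kg·m²/(A·s³) reduces to the same SI base units, so it is a valid unit for electric potential.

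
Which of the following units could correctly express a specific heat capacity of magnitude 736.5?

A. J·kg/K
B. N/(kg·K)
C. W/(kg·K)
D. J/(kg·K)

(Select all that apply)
D

specific heat capacity has SI base units: m^2 / (s^2 * K)

Checking each option against m^2 / (s^2 * K):
  A. J·kg/K: ✗ does not match
  B. N/(kg·K): ✗ does not match
  C. W/(kg·K): ✗ does not match
  D. J/(kg·K): ✓ matches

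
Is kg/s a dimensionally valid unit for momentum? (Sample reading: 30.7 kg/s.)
No

momentum has SI base units: kg * m / s
kg/s does NOT reduce to kg * m / s; a valid unit for momentum would be e.g. kg·m/s.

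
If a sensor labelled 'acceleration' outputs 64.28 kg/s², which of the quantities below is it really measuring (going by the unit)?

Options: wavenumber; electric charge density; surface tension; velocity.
surface tension

acceleration should have units dimensionally equivalent to m / s^2 (e.g. m/s²).
The given unit 'kg/s²' reduces to kg / s^2. Of the listed options, that is the dimensionality of surface tension.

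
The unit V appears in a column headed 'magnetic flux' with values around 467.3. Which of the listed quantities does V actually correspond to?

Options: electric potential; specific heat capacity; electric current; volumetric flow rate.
electric potential

magnetic flux should have units dimensionally equivalent to kg * m^2 / (A * s^2) (e.g. Wb).
The given unit 'V' reduces to kg * m^2 / (A * s^3). Of the listed options, that is the dimensionality of electric potential.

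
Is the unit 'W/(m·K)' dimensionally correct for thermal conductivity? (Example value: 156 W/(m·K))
Yes

thermal conductivity has SI base units: kg * m / (s^3 * K)
W/(m·K) reduces to the same SI base units, so it is a valid unit for thermal conductivity.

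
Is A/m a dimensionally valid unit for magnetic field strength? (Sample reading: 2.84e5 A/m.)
Yes

magnetic field strength has SI base units: A / m
A/m reduces to the same SI base units, so it is a valid unit for magnetic field strength.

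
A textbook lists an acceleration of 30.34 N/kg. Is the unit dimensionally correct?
Yes

acceleration has SI base units: m / s^2
N/kg reduces to the same SI base units, so it is a valid unit for acceleration.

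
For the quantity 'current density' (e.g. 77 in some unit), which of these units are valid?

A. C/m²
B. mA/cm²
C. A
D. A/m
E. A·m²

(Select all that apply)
B

current density has SI base units: A / m^2

Checking each option against A / m^2:
  A. C/m²: ✗ does not match
  B. mA/cm²: ✓ matches
  C. A: ✗ does not match
  D. A/m: ✗ does not match
  E. A·m²: ✗ does not match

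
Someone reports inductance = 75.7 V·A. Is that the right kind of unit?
No

inductance has SI base units: kg * m^2 / (A^2 * s^2)
V·A does NOT reduce to kg * m^2 / (A^2 * s^2); a valid unit for inductance would be e.g. H.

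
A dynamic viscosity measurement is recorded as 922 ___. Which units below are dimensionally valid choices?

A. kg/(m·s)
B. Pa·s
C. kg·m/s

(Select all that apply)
A, B

dynamic viscosity has SI base units: kg / (m * s)

Checking each option against kg / (m * s):
  A. kg/(m·s): ✓ matches
  B. Pa·s: ✓ matches
  C. kg·m/s: ✗ does not match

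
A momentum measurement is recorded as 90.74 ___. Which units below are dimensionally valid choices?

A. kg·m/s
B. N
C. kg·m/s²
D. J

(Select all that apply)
A

momentum has SI base units: kg * m / s

Checking each option against kg * m / s:
  A. kg·m/s: ✓ matches
  B. N: ✗ does not match
  C. kg·m/s²: ✗ does not match
  D. J: ✗ does not match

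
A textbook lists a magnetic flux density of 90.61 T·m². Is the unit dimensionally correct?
No

magnetic flux density has SI base units: kg / (A * s^2)
T·m² does NOT reduce to kg / (A * s^2); a valid unit for magnetic flux density would be e.g. T.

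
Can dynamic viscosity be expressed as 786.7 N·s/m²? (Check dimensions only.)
Yes

dynamic viscosity has SI base units: kg / (m * s)
N·s/m² reduces to the same SI base units, so it is a valid unit for dynamic viscosity.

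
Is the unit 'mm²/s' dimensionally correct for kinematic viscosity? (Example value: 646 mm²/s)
Yes

kinematic viscosity has SI base units: m^2 / s
mm²/s reduces to the same SI base units, so it is a valid unit for kinematic viscosity.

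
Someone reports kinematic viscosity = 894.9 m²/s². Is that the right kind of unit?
No

kinematic viscosity has SI base units: m^2 / s
m²/s² does NOT reduce to m^2 / s; a valid unit for kinematic viscosity would be e.g. m²/s.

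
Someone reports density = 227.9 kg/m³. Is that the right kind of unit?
Yes

density has SI base units: kg / m^3
kg/m³ reduces to the same SI base units, so it is a valid unit for density.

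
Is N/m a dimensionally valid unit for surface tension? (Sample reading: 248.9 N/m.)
Yes

surface tension has SI base units: kg / s^2
N/m reduces to the same SI base units, so it is a valid unit for surface tension.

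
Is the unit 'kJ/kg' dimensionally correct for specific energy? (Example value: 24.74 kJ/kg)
Yes

specific energy has SI base units: m^2 / s^2
kJ/kg reduces to the same SI base units, so it is a valid unit for specific energy.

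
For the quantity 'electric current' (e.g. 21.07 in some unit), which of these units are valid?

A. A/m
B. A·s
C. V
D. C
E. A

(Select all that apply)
E

electric current has SI base units: A

Checking each option against A:
  A. A/m: ✗ does not match
  B. A·s: ✗ does not match
  C. V: ✗ does not match
  D. C: ✗ does not match
  E. A: ✓ matches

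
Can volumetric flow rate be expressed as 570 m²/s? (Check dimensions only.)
No

volumetric flow rate has SI base units: m^3 / s
m²/s does NOT reduce to m^3 / s; a valid unit for volumetric flow rate would be e.g. m³/s.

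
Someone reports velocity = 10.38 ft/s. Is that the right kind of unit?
Yes

velocity has SI base units: m / s
ft/s reduces to the same SI base units, so it is a valid unit for velocity.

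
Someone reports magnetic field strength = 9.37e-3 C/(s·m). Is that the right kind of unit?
Yes

magnetic field strength has SI base units: A / m
C/(s·m) reduces to the same SI base units, so it is a valid unit for magnetic field strength.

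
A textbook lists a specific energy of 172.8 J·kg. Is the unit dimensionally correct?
No

specific energy has SI base units: m^2 / s^2
J·kg does NOT reduce to m^2 / s^2; a valid unit for specific energy would be e.g. J/kg.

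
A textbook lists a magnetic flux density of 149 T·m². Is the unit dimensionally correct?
No

magnetic flux density has SI base units: kg / (A * s^2)
T·m² does NOT reduce to kg / (A * s^2); a valid unit for magnetic flux density would be e.g. T.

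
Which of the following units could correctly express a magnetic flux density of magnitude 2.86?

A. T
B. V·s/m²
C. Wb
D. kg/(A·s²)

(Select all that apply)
A, B, D

magnetic flux density has SI base units: kg / (A * s^2)

Checking each option against kg / (A * s^2):
  A. T: ✓ matches
  B. V·s/m²: ✓ matches
  C. Wb: ✗ does not match
  D. kg/(A·s²): ✓ matches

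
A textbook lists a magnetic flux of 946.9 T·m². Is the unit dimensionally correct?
Yes

magnetic flux has SI base units: kg * m^2 / (A * s^2)
T·m² reduces to the same SI base units, so it is a valid unit for magnetic flux.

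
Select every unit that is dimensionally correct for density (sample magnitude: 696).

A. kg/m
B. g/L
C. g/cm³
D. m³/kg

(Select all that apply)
B, C

density has SI base units: kg / m^3

Checking each option against kg / m^3:
  A. kg/m: ✗ does not match
  B. g/L: ✓ matches
  C. g/cm³: ✓ matches
  D. m³/kg: ✗ does not match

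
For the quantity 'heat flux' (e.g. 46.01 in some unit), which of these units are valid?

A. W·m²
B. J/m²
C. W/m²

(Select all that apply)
C

heat flux has SI base units: kg / s^3

Checking each option against kg / s^3:
  A. W·m²: ✗ does not match
  B. J/m²: ✗ does not match
  C. W/m²: ✓ matches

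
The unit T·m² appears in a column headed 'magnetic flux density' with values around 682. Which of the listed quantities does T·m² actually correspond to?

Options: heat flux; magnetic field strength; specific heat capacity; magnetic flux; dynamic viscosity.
magnetic flux

magnetic flux density should have units dimensionally equivalent to kg / (A * s^2) (e.g. T).
The given unit 'T·m²' reduces to kg * m^2 / (A * s^2). Of the listed options, that is the dimensionality of magnetic flux.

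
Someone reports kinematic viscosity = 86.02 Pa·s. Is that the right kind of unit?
No

kinematic viscosity has SI base units: m^2 / s
Pa·s does NOT reduce to m^2 / s; a valid unit for kinematic viscosity would be e.g. m²/s.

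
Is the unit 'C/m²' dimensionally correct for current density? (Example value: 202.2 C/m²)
No

current density has SI base units: A / m^2
C/m² does NOT reduce to A / m^2; a valid unit for current density would be e.g. A/m².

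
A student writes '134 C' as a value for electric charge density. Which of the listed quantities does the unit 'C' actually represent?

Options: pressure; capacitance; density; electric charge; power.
electric charge

electric charge density should have units dimensionally equivalent to A * s / m^3 (e.g. C/m³).
The given unit 'C' reduces to A * s. Of the listed options, that is the dimensionality of electric charge.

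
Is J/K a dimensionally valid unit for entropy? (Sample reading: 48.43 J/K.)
Yes

entropy has SI base units: kg * m^2 / (s^2 * K)
J/K reduces to the same SI base units, so it is a valid unit for entropy.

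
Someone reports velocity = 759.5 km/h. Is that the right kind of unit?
Yes

velocity has SI base units: m / s
km/h reduces to the same SI base units, so it is a valid unit for velocity.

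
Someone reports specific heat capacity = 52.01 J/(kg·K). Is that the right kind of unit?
Yes

specific heat capacity has SI base units: m^2 / (s^2 * K)
J/(kg·K) reduces to the same SI base units, so it is a valid unit for specific heat capacity.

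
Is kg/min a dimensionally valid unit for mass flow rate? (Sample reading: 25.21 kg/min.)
Yes

mass flow rate has SI base units: kg / s
kg/min reduces to the same SI base units, so it is a valid unit for mass flow rate.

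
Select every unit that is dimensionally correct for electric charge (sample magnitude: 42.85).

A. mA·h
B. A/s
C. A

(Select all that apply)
A

electric charge has SI base units: A * s

Checking each option against A * s:
  A. mA·h: ✓ matches
  B. A/s: ✗ does not match
  C. A: ✗ does not match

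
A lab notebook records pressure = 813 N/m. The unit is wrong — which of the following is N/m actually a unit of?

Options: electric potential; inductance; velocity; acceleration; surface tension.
surface tension

pressure should have units dimensionally equivalent to kg / (m * s^2) (e.g. Pa).
The given unit 'N/m' reduces to kg / s^2. Of the listed options, that is the dimensionality of surface tension.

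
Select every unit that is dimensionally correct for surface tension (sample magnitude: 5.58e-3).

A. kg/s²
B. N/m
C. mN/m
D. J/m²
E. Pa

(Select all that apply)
A, B, C, D

surface tension has SI base units: kg / s^2

Checking each option against kg / s^2:
  A. kg/s²: ✓ matches
  B. N/m: ✓ matches
  C. mN/m: ✓ matches
  D. J/m²: ✓ matches
  E. Pa: ✗ does not match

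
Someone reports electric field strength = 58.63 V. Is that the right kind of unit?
No

electric field strength has SI base units: kg * m / (A * s^3)
V does NOT reduce to kg * m / (A * s^3); a valid unit for electric field strength would be e.g. V/m.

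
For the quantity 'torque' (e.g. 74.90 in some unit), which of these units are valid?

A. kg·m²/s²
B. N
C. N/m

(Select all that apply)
A

torque has SI base units: kg * m^2 / s^2

Checking each option against kg * m^2 / s^2:
  A. kg·m²/s²: ✓ matches
  B. N: ✗ does not match
  C. N/m: ✗ does not match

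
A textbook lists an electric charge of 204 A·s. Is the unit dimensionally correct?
Yes

electric charge has SI base units: A * s
A·s reduces to the same SI base units, so it is a valid unit for electric charge.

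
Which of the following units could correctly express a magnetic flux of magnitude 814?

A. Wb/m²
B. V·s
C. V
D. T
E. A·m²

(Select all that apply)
B

magnetic flux has SI base units: kg * m^2 / (A * s^2)

Checking each option against kg * m^2 / (A * s^2):
  A. Wb/m²: ✗ does not match
  B. V·s: ✓ matches
  C. V: ✗ does not match
  D. T: ✗ does not match
  E. A·m²: ✗ does not match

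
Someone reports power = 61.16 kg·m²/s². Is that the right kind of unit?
No

power has SI base units: kg * m^2 / s^3
kg·m²/s² does NOT reduce to kg * m^2 / s^3; a valid unit for power would be e.g. W.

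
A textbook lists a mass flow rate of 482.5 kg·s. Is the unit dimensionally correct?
No

mass flow rate has SI base units: kg / s
kg·s does NOT reduce to kg / s; a valid unit for mass flow rate would be e.g. kg/s.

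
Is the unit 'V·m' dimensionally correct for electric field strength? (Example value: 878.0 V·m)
No

electric field strength has SI base units: kg * m / (A * s^3)
V·m does NOT reduce to kg * m / (A * s^3); a valid unit for electric field strength would be e.g. V/m.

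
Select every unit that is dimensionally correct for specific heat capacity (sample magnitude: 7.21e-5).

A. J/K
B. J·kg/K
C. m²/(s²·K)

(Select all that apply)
C

specific heat capacity has SI base units: m^2 / (s^2 * K)

Checking each option against m^2 / (s^2 * K):
  A. J/K: ✗ does not match
  B. J·kg/K: ✗ does not match
  C. m²/(s²·K): ✓ matches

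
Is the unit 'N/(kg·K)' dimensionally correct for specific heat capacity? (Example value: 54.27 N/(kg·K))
No

specific heat capacity has SI base units: m^2 / (s^2 * K)
N/(kg·K) does NOT reduce to m^2 / (s^2 * K); a valid unit for specific heat capacity would be e.g. J/(kg·K).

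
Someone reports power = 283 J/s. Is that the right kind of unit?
Yes

power has SI base units: kg * m^2 / s^3
J/s reduces to the same SI base units, so it is a valid unit for power.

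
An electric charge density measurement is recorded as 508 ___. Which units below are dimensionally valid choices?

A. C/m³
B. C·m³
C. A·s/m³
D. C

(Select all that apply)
A, C

electric charge density has SI base units: A * s / m^3

Checking each option against A * s / m^3:
  A. C/m³: ✓ matches
  B. C·m³: ✗ does not match
  C. A·s/m³: ✓ matches
  D. C: ✗ does not match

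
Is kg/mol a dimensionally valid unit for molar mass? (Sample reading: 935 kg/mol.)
Yes

molar mass has SI base units: kg / mol
kg/mol reduces to the same SI base units, so it is a valid unit for molar mass.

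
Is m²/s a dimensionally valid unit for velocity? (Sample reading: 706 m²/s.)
No

velocity has SI base units: m / s
m²/s does NOT reduce to m / s; a valid unit for velocity would be e.g. m/s.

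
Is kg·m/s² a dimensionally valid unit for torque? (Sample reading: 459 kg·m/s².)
No

torque has SI base units: kg * m^2 / s^2
kg·m/s² does NOT reduce to kg * m^2 / s^2; a valid unit for torque would be e.g. N·m.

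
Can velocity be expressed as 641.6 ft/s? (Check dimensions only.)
Yes

velocity has SI base units: m / s
ft/s reduces to the same SI base units, so it is a valid unit for velocity.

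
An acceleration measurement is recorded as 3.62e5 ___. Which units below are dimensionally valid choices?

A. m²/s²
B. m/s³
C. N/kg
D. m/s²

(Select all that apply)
C, D

acceleration has SI base units: m / s^2

Checking each option against m / s^2:
  A. m²/s²: ✗ does not match
  B. m/s³: ✗ does not match
  C. N/kg: ✓ matches
  D. m/s²: ✓ matches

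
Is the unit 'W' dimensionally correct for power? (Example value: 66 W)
Yes

power has SI base units: kg * m^2 / s^3
W reduces to the same SI base units, so it is a valid unit for power.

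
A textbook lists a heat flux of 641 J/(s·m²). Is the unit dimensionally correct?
Yes

heat flux has SI base units: kg / s^3
J/(s·m²) reduces to the same SI base units, so it is a valid unit for heat flux.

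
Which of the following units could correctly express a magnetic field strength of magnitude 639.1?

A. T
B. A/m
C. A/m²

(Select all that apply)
B

magnetic field strength has SI base units: A / m

Checking each option against A / m:
  A. T: ✗ does not match
  B. A/m: ✓ matches
  C. A/m²: ✗ does not match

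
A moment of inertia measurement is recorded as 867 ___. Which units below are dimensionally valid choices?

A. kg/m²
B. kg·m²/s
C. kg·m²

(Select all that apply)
C

moment of inertia has SI base units: kg * m^2

Checking each option against kg * m^2:
  A. kg/m²: ✗ does not match
  B. kg·m²/s: ✗ does not match
  C. kg·m²: ✓ matches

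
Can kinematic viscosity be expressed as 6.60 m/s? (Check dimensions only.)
No

kinematic viscosity has SI base units: m^2 / s
m/s does NOT reduce to m^2 / s; a valid unit for kinematic viscosity would be e.g. m²/s.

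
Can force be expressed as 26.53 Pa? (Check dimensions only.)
No

force has SI base units: kg * m / s^2
Pa does NOT reduce to kg * m / s^2; a valid unit for force would be e.g. N.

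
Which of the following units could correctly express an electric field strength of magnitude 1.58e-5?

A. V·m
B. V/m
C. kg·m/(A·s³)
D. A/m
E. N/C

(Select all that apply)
B, C, E

electric field strength has SI base units: kg * m / (A * s^3)

Checking each option against kg * m / (A * s^3):
  A. V·m: ✗ does not match
  B. V/m: ✓ matches
  C. kg·m/(A·s³): ✓ matches
  D. A/m: ✗ does not match
  E. N/C: ✓ matches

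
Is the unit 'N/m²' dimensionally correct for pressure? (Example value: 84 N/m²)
Yes

pressure has SI base units: kg / (m * s^2)
N/m² reduces to the same SI base units, so it is a valid unit for pressure.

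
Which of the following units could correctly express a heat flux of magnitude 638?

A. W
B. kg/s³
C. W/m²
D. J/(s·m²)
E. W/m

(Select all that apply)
B, C, D

heat flux has SI base units: kg / s^3

Checking each option against kg / s^3:
  A. W: ✗ does not match
  B. kg/s³: ✓ matches
  C. W/m²: ✓ matches
  D. J/(s·m²): ✓ matches
  E. W/m: ✗ does not match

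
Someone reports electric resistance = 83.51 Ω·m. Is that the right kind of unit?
No

electric resistance has SI base units: kg * m^2 / (A^2 * s^3)
Ω·m does NOT reduce to kg * m^2 / (A^2 * s^3); a valid unit for electric resistance would be e.g. Ω.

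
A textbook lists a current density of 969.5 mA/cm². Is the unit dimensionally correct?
Yes

current density has SI base units: A / m^2
mA/cm² reduces to the same SI base units, so it is a valid unit for current density.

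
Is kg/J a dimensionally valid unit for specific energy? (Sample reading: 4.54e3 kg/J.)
No

specific energy has SI base units: m^2 / s^2
kg/J does NOT reduce to m^2 / s^2; a valid unit for specific energy would be e.g. J/kg.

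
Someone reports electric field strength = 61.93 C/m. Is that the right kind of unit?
No

electric field strength has SI base units: kg * m / (A * s^3)
C/m does NOT reduce to kg * m / (A * s^3); a valid unit for electric field strength would be e.g. V/m.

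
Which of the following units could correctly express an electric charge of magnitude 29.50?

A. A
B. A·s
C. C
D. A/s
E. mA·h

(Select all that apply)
B, C, E

electric charge has SI base units: A * s

Checking each option against A * s:
  A. A: ✗ does not match
  B. A·s: ✓ matches
  C. C: ✓ matches
  D. A/s: ✗ does not match
  E. mA·h: ✓ matches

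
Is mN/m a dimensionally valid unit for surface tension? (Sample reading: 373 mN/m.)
Yes

surface tension has SI base units: kg / s^2
mN/m reduces to the same SI base units, so it is a valid unit for surface tension.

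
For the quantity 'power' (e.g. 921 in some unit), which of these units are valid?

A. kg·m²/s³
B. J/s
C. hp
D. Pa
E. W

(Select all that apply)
A, B, C, E

power has SI base units: kg * m^2 / s^3

Checking each option against kg * m^2 / s^3:
  A. kg·m²/s³: ✓ matches
  B. J/s: ✓ matches
  C. hp: ✓ matches
  D. Pa: ✗ does not match
  E. W: ✓ matches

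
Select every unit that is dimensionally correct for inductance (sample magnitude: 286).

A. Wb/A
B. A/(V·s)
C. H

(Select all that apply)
A, C

inductance has SI base units: kg * m^2 / (A^2 * s^2)

Checking each option against kg * m^2 / (A^2 * s^2):
  A. Wb/A: ✓ matches
  B. A/(V·s): ✗ does not match
  C. H: ✓ matches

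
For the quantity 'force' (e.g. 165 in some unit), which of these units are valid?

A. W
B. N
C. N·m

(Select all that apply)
B

force has SI base units: kg * m / s^2

Checking each option against kg * m / s^2:
  A. W: ✗ does not match
  B. N: ✓ matches
  C. N·m: ✗ does not match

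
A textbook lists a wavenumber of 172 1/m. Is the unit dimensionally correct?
Yes

wavenumber has SI base units: 1 / m
1/m reduces to the same SI base units, so it is a valid unit for wavenumber.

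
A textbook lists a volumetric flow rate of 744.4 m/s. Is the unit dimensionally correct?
No

volumetric flow rate has SI base units: m^3 / s
m/s does NOT reduce to m^3 / s; a valid unit for volumetric flow rate would be e.g. m³/s.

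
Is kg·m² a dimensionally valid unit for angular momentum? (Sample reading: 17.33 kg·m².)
No

angular momentum has SI base units: kg * m^2 / s
kg·m² does NOT reduce to kg * m^2 / s; a valid unit for angular momentum would be e.g. kg·m²/s.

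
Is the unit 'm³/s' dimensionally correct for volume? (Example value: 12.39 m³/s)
No

volume has SI base units: m^3
m³/s does NOT reduce to m^3; a valid unit for volume would be e.g. m³.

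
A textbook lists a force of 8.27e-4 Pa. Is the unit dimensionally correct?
No

force has SI base units: kg * m / s^2
Pa does NOT reduce to kg * m / s^2; a valid unit for force would be e.g. N.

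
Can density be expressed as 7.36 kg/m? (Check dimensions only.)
No

density has SI base units: kg / m^3
kg/m does NOT reduce to kg / m^3; a valid unit for density would be e.g. kg/m³.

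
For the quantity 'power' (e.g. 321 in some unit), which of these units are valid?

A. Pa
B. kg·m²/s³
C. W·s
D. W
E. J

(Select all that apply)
B, D

power has SI base units: kg * m^2 / s^3

Checking each option against kg * m^2 / s^3:
  A. Pa: ✗ does not match
  B. kg·m²/s³: ✓ matches
  C. W·s: ✗ does not match
  D. W: ✓ matches
  E. J: ✗ does not match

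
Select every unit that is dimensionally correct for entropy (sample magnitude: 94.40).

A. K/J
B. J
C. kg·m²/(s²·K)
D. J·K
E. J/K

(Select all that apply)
C, E

entropy has SI base units: kg * m^2 / (s^2 * K)

Checking each option against kg * m^2 / (s^2 * K):
  A. K/J: ✗ does not match
  B. J: ✗ does not match
  C. kg·m²/(s²·K): ✓ matches
  D. J·K: ✗ does not match
  E. J/K: ✓ matches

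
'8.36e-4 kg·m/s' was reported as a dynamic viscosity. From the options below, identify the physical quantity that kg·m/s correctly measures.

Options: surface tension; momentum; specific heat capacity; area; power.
momentum

dynamic viscosity should have units dimensionally equivalent to kg / (m * s) (e.g. Pa·s).
The given unit 'kg·m/s' reduces to kg * m / s. Of the listed options, that is the dimensionality of momentum.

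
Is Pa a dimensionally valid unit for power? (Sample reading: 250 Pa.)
No

power has SI base units: kg * m^2 / s^3
Pa does NOT reduce to kg * m^2 / s^3; a valid unit for power would be e.g. W.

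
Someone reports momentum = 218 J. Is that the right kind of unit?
No

momentum has SI base units: kg * m / s
J does NOT reduce to kg * m / s; a valid unit for momentum would be e.g. kg·m/s.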